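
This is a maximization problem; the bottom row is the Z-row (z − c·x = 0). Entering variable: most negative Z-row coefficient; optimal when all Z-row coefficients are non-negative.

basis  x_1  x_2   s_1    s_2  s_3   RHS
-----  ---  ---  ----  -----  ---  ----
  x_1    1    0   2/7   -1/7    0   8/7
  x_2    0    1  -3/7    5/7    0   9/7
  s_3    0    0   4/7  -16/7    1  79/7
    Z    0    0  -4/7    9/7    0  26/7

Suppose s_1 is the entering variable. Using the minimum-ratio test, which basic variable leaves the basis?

Column s_1 entries and ratios — x_1: (8/7)/(2/7) = 4; x_2: -3/7 ≤ 0, skip; s_3: (79/7)/(4/7) = 79/4.
Smallest ratio is 4 in the row of x_1, so x_1 leaves.

x_1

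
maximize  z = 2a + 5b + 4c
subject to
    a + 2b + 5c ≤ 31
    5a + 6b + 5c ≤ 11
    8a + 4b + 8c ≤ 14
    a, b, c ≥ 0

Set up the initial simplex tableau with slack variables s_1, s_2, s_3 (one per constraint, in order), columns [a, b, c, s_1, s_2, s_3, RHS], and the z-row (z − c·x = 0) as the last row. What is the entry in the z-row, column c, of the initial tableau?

The z-row carries the negated objective coefficients: the c entry is -4.

-4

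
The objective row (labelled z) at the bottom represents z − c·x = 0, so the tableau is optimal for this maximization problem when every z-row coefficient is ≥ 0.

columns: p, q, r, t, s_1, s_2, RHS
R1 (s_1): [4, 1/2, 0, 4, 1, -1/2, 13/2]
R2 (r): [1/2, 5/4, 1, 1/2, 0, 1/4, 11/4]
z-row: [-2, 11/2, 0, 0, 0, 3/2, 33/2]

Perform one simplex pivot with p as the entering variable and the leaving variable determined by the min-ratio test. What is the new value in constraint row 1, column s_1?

1/4

Ratio test on column p — row 1: (13/2)/4 = 13/8; row 2: (11/4)/(1/2) = 11/2. Minimum is 13/8 at row 1 (s_1 leaves); pivot element 4.
Divide row 1 by 4; eliminate column p from the other rows.
In the new row 1, the s_1 entry is the old entry divided by the pivot: 1/4 = 1/4.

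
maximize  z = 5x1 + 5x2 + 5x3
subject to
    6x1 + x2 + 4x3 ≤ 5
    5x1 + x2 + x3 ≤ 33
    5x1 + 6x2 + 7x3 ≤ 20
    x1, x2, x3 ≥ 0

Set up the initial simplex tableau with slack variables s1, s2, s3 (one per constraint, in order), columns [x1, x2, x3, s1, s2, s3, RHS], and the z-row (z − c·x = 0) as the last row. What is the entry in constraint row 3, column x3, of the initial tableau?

Constraint 3 has coefficient 7 on x3.

7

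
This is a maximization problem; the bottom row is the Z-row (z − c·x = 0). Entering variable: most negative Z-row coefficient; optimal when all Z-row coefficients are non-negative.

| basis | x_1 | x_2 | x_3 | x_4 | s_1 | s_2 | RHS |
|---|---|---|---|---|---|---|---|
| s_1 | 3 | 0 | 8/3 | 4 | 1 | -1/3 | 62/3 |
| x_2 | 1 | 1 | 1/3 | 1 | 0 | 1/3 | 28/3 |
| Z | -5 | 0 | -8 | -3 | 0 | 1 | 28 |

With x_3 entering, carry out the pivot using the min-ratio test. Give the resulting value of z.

Ratio test on column x_3 — row 1: (62/3)/(8/3) = 31/4; row 2: (28/3)/(1/3) = 28. Minimum is 31/4 at row 1 (s_1 leaves); pivot element 8/3.
Pivot on row 1; the Z-row RHS becomes 28 − (-8)·(31/4) = 90.

90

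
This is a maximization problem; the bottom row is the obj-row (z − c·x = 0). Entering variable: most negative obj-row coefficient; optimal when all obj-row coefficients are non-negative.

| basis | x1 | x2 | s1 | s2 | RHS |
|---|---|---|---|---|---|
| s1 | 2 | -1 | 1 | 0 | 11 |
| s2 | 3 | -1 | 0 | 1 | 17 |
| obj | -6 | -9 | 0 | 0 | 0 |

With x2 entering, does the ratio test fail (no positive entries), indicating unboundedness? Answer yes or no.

Every constraint-row entry in column x2 is ≤ 0, so increasing x2 is unbounded.

yes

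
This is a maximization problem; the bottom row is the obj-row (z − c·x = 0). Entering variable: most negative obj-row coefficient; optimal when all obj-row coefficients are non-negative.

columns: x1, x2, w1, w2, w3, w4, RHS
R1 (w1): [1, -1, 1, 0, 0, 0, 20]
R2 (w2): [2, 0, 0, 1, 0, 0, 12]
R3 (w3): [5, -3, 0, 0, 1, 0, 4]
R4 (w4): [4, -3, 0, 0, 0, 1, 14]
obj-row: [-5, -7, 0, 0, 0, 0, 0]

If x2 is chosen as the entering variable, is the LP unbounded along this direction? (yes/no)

Every constraint-row entry in column x2 is ≤ 0, so increasing x2 is unbounded.

yes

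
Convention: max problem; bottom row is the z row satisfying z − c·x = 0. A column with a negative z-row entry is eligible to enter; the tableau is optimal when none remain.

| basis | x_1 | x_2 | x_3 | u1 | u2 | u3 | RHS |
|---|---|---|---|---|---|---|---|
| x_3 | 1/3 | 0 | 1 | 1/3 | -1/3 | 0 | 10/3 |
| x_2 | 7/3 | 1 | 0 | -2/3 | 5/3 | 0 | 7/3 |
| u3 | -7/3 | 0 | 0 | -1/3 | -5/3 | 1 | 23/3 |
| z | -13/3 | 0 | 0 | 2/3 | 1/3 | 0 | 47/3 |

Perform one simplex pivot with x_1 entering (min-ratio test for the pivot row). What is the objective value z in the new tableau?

20

Ratio test on column x_1 — row 1: (10/3)/(1/3) = 10; row 2: (7/3)/(7/3) = 1; row 3: entry -7/3 ≤ 0. Minimum is 1 at row 2 (x_2 leaves); pivot element 7/3.
Pivot on row 2; the z-row RHS becomes 47/3 − (-13/3)·1 = 20.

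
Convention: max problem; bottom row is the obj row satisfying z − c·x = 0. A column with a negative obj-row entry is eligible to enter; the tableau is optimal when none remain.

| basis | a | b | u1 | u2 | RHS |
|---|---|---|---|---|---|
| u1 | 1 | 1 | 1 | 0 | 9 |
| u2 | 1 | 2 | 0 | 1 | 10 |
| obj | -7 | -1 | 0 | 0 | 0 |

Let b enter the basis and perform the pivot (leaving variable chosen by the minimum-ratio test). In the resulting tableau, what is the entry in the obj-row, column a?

Ratio test on column b — row 1: 9/1 = 9; row 2: 10/2 = 5. Minimum is 5 at row 2 (u2 leaves); pivot element 2.
Divide row 2 by 2; eliminate column b from the other rows.
obj-row update in column a: -7 − (-1)·(1/2) = -13/2.

-13/2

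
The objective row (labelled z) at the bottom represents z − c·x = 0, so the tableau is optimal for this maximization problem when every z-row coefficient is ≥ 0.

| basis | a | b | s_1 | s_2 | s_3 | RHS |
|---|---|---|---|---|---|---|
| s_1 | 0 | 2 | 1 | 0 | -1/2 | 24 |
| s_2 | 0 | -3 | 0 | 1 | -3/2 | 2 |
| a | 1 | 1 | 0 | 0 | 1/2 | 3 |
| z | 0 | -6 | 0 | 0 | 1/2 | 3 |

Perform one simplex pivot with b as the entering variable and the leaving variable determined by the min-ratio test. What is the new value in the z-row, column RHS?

21

Ratio test on column b — row 1: 24/2 = 12; row 2: entry -3 ≤ 0; row 3: 3/1 = 3. Minimum is 3 at row 3 (a leaves); pivot element 1.
Divide row 3 by 1; eliminate column b from the other rows.
z-row update in column RHS: 3 − (-6)·3 = 21.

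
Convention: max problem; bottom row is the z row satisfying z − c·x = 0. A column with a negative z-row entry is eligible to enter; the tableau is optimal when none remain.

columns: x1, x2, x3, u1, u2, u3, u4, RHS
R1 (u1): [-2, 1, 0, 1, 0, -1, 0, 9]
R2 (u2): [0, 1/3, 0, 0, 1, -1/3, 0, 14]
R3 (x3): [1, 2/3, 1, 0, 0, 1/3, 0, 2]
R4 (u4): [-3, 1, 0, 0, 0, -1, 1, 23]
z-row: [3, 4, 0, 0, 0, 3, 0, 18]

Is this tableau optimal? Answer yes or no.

yes

Every z-row coefficient is ≥ 0, so the tableau is optimal.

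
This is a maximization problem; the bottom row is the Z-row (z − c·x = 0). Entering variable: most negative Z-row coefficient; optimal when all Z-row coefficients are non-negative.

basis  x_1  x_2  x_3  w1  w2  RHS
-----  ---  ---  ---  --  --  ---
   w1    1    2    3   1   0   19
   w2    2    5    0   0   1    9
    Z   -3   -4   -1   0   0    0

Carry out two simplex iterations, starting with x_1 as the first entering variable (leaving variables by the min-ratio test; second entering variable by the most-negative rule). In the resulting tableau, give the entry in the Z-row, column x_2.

Ratio test on column x_1 — row 1: 19/1 = 19; row 2: 9/2 = 9/2. Minimum is 9/2 at row 2 (w2 leaves); pivot element 2.
Divide row 2 by 2; eliminate column x_1 from the other rows.
Second iteration: most negative Z-row entry is -1 in column x_3, so x_3 enters.
Ratio test on column x_3 — row 1: (29/2)/3 = 29/6; row 2: entry 0 ≤ 0. Minimum is 29/6 at row 1 (w1 leaves); pivot element 3.
Divide row 1 by 3; eliminate column x_3 from the other rows.
After both pivots, the entry at the Z-row, column x_2 is 10/3.

10/3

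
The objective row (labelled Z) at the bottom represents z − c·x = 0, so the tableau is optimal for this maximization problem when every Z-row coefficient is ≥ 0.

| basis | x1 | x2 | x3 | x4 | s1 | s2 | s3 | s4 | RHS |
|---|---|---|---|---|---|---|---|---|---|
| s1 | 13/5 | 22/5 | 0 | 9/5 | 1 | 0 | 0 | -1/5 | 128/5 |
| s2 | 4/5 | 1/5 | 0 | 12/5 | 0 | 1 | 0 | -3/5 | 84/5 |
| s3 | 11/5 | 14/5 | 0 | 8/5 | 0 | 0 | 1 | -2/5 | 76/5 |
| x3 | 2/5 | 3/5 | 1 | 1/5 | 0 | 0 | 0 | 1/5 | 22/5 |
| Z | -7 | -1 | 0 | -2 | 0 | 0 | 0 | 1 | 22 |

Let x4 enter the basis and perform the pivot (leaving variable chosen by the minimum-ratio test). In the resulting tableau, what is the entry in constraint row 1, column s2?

-3/4

Ratio test on column x4 — row 1: (128/5)/(9/5) = 128/9; row 2: (84/5)/(12/5) = 7; row 3: (76/5)/(8/5) = 19/2; row 4: (22/5)/(1/5) = 22. Minimum is 7 at row 2 (s2 leaves); pivot element 12/5.
Divide row 2 by 12/5; eliminate column x4 from the other rows.
Row 1 update in column s2: 0 − (9/5)·(5/12) = -3/4.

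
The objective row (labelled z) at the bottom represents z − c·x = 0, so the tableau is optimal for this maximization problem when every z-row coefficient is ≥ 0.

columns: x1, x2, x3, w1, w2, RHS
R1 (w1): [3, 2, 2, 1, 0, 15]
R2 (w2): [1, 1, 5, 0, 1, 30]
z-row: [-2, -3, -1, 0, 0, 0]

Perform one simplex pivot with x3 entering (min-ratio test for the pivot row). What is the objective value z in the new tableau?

6

Ratio test on column x3 — row 1: 15/2 = 15/2; row 2: 30/5 = 6. Minimum is 6 at row 2 (w2 leaves); pivot element 5.
Pivot on row 2; the z-row RHS becomes 0 − (-1)·6 = 6.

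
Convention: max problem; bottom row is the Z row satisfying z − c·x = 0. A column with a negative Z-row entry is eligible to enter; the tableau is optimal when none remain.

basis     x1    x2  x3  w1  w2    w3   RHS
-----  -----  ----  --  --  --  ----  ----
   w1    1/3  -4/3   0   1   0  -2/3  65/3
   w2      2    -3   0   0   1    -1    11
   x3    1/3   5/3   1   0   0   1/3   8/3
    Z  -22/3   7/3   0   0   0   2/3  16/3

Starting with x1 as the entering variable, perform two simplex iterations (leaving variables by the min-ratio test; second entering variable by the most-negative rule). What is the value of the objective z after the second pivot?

49

Ratio test on column x1 — row 1: (65/3)/(1/3) = 65; row 2: 11/2 = 11/2; row 3: (8/3)/(1/3) = 8. Minimum is 11/2 at row 2 (w2 leaves); pivot element 2.
Pivot on row 2; the Z-row RHS becomes 16/3 − (-22/3)·(11/2) = 137/3.
Next entering variable (most negative Z-row entry -26/3): x2.
Ratio test on column x2 — row 1: entry -5/6 ≤ 0; row 2: entry -3/2 ≤ 0; row 3: (5/6)/(13/6) = 5/13. Minimum is 5/13 at row 3 (x3 leaves); pivot element 13/6.
After the second pivot the Z-row RHS is 137/3 − (-26/3)·(5/13) = 49.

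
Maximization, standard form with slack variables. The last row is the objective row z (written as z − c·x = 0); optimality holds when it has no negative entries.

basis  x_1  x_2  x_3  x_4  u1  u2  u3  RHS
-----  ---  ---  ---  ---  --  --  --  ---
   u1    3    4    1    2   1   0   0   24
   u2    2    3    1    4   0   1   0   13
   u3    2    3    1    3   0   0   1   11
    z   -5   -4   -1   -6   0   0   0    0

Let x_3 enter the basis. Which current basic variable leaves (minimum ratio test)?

Column x_3 entries and ratios — u1: 24/1 = 24; u2: 13/1 = 13; u3: 11/1 = 11.
Smallest ratio is 11 in the row of u3, so u3 leaves.

u3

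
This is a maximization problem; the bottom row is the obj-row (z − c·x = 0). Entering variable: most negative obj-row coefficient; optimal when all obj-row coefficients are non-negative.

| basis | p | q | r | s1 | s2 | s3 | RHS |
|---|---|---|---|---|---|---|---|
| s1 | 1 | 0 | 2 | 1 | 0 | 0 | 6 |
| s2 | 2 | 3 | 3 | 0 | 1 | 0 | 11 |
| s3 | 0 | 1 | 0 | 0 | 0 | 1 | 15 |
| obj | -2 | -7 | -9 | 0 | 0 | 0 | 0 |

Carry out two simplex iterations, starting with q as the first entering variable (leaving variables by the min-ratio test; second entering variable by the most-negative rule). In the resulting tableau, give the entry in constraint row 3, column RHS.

Ratio test on column q — row 1: entry 0 ≤ 0; row 2: 11/3 = 11/3; row 3: 15/1 = 15. Minimum is 11/3 at row 2 (s2 leaves); pivot element 3.
Divide row 2 by 3; eliminate column q from the other rows.
Second iteration: most negative obj-row entry is -2 in column r, so r enters.
Ratio test on column r — row 1: 6/2 = 3; row 2: (11/3)/1 = 11/3; row 3: entry -1 ≤ 0. Minimum is 3 at row 1 (s1 leaves); pivot element 2.
Divide row 1 by 2; eliminate column r from the other rows.
After both pivots, the entry at constraint row 3, column RHS is 43/3.

43/3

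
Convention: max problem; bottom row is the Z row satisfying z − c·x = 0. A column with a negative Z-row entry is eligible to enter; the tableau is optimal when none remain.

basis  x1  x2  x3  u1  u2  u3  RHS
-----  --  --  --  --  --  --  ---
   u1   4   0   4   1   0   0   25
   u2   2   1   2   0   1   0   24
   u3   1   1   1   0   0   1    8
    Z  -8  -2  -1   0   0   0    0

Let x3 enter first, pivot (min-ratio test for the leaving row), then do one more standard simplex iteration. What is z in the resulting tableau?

50

Ratio test on column x3 — row 1: 25/4 = 25/4; row 2: 24/2 = 12; row 3: 8/1 = 8. Minimum is 25/4 at row 1 (u1 leaves); pivot element 4.
Pivot on row 1; the Z-row RHS becomes 0 − (-1)·(25/4) = 25/4.
Next entering variable (most negative Z-row entry -7): x1.
Ratio test on column x1 — row 1: (25/4)/1 = 25/4; row 2: entry 0 ≤ 0; row 3: entry 0 ≤ 0. Minimum is 25/4 at row 1 (x3 leaves); pivot element 1.
After the second pivot the Z-row RHS is 25/4 − (-7)·(25/4) = 50.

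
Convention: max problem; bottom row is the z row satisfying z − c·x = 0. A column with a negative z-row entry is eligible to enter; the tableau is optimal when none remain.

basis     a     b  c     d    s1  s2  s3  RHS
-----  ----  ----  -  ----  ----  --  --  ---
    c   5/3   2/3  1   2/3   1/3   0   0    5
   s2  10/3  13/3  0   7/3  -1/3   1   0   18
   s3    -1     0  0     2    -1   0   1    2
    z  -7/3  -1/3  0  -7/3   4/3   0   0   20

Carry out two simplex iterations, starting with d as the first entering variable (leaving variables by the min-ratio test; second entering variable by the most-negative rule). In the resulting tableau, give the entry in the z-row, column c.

7/4

Ratio test on column d — row 1: 5/(2/3) = 15/2; row 2: 18/(7/3) = 54/7; row 3: 2/2 = 1. Minimum is 1 at row 3 (s3 leaves); pivot element 2.
Divide row 3 by 2; eliminate column d from the other rows.
Second iteration: most negative z-row entry is -7/2 in column a, so a enters.
Ratio test on column a — row 1: (13/3)/2 = 13/6; row 2: (47/3)/(9/2) = 94/27; row 3: entry -1/2 ≤ 0. Minimum is 13/6 at row 1 (c leaves); pivot element 2.
Divide row 1 by 2; eliminate column a from the other rows.
After both pivots, the entry at the z-row, column c is 7/4.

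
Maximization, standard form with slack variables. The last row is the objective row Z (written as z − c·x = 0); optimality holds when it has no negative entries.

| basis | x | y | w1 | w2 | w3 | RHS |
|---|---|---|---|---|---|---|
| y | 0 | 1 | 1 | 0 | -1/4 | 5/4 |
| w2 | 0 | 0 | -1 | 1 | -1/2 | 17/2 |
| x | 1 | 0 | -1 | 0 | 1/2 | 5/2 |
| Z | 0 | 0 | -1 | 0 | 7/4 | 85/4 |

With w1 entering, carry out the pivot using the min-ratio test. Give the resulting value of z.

45/2

Ratio test on column w1 — row 1: (5/4)/1 = 5/4; row 2: entry -1 ≤ 0; row 3: entry -1 ≤ 0. Minimum is 5/4 at row 1 (y leaves); pivot element 1.
Pivot on row 1; the Z-row RHS becomes 85/4 − (-1)·(5/4) = 45/2.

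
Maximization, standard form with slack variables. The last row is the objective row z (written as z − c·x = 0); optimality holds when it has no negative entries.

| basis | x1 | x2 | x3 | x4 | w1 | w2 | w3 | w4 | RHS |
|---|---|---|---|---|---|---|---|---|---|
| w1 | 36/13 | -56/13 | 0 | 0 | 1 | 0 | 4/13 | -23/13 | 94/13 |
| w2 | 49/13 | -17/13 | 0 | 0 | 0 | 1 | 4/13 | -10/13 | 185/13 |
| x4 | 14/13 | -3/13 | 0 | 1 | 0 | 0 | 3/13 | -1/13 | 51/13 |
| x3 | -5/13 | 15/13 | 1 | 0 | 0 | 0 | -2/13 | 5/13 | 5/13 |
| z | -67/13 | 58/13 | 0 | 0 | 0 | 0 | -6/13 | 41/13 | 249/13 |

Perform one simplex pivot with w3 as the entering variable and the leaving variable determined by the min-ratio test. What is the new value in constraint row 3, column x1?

Ratio test on column w3 — row 1: (94/13)/(4/13) = 47/2; row 2: (185/13)/(4/13) = 185/4; row 3: (51/13)/(3/13) = 17; row 4: entry -2/13 ≤ 0. Minimum is 17 at row 3 (x4 leaves); pivot element 3/13.
Divide row 3 by 3/13; eliminate column w3 from the other rows.
In the new row 3, the x1 entry is the old entry divided by the pivot: (14/13)/(3/13) = 14/3.

14/3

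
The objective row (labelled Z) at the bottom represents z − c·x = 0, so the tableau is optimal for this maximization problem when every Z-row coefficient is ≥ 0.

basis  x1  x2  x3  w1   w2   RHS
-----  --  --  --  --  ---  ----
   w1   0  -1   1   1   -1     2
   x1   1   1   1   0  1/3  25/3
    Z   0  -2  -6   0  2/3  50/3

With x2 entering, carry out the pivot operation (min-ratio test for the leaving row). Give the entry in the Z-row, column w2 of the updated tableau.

4/3

Ratio test on column x2 — row 1: entry -1 ≤ 0; row 2: (25/3)/1 = 25/3. Minimum is 25/3 at row 2 (x1 leaves); pivot element 1.
Divide row 2 by 1; eliminate column x2 from the other rows.
Z-row update in column w2: 2/3 − (-2)·(1/3) = 4/3.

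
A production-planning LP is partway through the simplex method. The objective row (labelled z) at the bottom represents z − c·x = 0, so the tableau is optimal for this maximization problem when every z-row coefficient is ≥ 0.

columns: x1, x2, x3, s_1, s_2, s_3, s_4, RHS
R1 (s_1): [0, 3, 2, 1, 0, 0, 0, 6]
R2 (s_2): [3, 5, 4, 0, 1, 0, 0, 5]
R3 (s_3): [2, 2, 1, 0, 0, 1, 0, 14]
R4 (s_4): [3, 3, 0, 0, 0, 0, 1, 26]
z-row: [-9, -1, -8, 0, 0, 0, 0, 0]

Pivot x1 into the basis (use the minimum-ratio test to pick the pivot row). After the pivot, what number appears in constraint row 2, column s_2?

1/3

Ratio test on column x1 — row 1: entry 0 ≤ 0; row 2: 5/3 = 5/3; row 3: 14/2 = 7; row 4: 26/3 = 26/3. Minimum is 5/3 at row 2 (s_2 leaves); pivot element 3.
Divide row 2 by 3; eliminate column x1 from the other rows.
In the new row 2, the s_2 entry is the old entry divided by the pivot: 1/3 = 1/3.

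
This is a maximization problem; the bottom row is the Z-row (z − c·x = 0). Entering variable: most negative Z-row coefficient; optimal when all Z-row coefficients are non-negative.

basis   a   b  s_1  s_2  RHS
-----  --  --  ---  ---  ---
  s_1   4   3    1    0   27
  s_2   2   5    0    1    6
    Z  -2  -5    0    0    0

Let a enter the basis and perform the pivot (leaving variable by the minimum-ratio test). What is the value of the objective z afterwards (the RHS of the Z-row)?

Ratio test on column a — row 1: 27/4 = 27/4; row 2: 6/2 = 3. Minimum is 3 at row 2 (s_2 leaves); pivot element 2.
Pivot on row 2; the Z-row RHS becomes 0 − (-2)·3 = 6.

6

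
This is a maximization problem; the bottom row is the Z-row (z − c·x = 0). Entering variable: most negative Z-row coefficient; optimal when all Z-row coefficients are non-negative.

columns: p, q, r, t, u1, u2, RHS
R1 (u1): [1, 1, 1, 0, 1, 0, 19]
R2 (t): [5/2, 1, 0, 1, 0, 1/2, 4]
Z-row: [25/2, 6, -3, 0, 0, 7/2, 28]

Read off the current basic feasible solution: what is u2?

u2 is not in the basis, so in the current basic feasible solution u2 = 0.

0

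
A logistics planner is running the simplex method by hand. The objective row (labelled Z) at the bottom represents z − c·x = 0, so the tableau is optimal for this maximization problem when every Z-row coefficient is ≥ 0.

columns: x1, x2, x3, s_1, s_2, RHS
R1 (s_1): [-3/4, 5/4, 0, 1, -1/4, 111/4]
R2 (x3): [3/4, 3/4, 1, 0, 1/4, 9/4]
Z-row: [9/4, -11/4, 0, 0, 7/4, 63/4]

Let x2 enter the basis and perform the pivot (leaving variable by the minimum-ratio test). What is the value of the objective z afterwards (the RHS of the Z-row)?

24

Ratio test on column x2 — row 1: (111/4)/(5/4) = 111/5; row 2: (9/4)/(3/4) = 3. Minimum is 3 at row 2 (x3 leaves); pivot element 3/4.
Pivot on row 2; the Z-row RHS becomes 63/4 − (-11/4)·3 = 24.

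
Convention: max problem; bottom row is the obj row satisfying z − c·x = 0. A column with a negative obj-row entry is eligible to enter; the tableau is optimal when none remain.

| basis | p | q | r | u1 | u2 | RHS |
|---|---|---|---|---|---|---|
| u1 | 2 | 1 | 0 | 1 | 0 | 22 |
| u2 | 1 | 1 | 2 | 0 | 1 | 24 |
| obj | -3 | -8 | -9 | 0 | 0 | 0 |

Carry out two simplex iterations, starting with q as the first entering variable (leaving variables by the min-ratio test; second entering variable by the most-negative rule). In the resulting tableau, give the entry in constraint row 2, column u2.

1/2

Ratio test on column q — row 1: 22/1 = 22; row 2: 24/1 = 24. Minimum is 22 at row 1 (u1 leaves); pivot element 1.
Divide row 1 by 1; eliminate column q from the other rows.
Second iteration: most negative obj-row entry is -9 in column r, so r enters.
Ratio test on column r — row 1: entry 0 ≤ 0; row 2: 2/2 = 1. Minimum is 1 at row 2 (u2 leaves); pivot element 2.
Divide row 2 by 2; eliminate column r from the other rows.
After both pivots, the entry at constraint row 2, column u2 is 1/2.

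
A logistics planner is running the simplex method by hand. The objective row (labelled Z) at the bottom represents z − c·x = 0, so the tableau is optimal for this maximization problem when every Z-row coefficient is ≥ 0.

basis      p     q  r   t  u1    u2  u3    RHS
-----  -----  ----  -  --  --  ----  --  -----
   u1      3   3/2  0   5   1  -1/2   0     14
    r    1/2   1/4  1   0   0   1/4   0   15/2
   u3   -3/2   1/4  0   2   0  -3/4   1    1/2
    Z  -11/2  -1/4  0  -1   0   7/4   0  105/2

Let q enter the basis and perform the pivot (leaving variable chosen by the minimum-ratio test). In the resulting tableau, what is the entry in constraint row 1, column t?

-7

Ratio test on column q — row 1: 14/(3/2) = 28/3; row 2: (15/2)/(1/4) = 30; row 3: (1/2)/(1/4) = 2. Minimum is 2 at row 3 (u3 leaves); pivot element 1/4.
Divide row 3 by 1/4; eliminate column q from the other rows.
Row 1 update in column t: 5 − (3/2)·8 = -7.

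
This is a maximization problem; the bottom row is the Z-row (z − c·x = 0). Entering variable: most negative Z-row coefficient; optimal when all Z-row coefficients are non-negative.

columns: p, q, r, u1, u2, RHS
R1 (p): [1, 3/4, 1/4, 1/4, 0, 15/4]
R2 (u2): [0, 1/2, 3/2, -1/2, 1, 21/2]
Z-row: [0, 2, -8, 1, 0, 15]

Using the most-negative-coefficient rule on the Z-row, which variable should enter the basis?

Negative Z-row entries: r: -8.
The most negative is -8 in column r, so r enters.

r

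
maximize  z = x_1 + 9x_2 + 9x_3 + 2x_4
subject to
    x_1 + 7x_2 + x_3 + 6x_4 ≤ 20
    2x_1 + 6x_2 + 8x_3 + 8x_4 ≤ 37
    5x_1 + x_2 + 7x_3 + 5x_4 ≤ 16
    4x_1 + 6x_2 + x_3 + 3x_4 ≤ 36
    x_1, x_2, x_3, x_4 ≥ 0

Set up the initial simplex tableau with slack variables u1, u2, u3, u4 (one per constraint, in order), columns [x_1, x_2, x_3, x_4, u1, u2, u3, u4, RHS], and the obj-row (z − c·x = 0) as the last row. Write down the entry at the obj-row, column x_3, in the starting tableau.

-9

The obj-row carries the negated objective coefficients: the x_3 entry is -9.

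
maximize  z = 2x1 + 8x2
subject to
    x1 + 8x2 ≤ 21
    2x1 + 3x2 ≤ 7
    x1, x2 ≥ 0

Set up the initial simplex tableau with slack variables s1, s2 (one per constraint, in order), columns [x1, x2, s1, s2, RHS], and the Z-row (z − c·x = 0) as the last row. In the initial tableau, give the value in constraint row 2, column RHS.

The RHS of constraint 2 is b_2 = 7.

7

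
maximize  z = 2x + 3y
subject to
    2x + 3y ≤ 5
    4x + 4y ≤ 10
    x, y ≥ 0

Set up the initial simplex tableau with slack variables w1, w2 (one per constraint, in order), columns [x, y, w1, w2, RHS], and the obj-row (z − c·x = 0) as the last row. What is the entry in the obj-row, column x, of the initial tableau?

The obj-row carries the negated objective coefficients: the x entry is -2.

-2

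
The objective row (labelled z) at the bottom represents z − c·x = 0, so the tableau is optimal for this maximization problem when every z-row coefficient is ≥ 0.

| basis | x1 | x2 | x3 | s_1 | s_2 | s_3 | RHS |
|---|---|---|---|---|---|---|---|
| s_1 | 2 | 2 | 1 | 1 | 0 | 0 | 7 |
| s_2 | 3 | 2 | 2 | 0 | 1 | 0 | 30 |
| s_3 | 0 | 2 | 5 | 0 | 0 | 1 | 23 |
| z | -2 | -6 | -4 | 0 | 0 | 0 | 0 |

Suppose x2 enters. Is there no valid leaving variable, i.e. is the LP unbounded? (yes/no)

no

Column x2 has positive entries in row(s) 1, 2, 3, so the ratio test bounds it — not unbounded.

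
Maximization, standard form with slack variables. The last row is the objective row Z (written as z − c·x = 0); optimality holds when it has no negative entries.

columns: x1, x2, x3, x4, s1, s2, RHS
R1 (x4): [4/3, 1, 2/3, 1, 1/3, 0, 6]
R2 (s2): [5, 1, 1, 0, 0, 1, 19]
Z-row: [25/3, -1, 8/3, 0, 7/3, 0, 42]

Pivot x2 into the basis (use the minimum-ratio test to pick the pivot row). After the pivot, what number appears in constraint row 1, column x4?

1

Ratio test on column x2 — row 1: 6/1 = 6; row 2: 19/1 = 19. Minimum is 6 at row 1 (x4 leaves); pivot element 1.
Divide row 1 by 1; eliminate column x2 from the other rows.
In the new row 1, the x4 entry is the old entry divided by the pivot: 1/1 = 1.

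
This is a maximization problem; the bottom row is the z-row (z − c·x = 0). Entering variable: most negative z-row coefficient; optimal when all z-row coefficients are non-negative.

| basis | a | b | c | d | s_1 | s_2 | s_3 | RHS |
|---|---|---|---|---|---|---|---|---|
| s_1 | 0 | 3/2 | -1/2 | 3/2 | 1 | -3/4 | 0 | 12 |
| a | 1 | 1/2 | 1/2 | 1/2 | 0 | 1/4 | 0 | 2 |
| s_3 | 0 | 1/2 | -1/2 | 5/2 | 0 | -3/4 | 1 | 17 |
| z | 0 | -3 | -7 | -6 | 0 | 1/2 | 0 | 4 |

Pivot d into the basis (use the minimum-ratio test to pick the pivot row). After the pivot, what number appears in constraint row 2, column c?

Ratio test on column d — row 1: 12/(3/2) = 8; row 2: 2/(1/2) = 4; row 3: 17/(5/2) = 34/5. Minimum is 4 at row 2 (a leaves); pivot element 1/2.
Divide row 2 by 1/2; eliminate column d from the other rows.
In the new row 2, the c entry is the old entry divided by the pivot: (1/2)/(1/2) = 1.

1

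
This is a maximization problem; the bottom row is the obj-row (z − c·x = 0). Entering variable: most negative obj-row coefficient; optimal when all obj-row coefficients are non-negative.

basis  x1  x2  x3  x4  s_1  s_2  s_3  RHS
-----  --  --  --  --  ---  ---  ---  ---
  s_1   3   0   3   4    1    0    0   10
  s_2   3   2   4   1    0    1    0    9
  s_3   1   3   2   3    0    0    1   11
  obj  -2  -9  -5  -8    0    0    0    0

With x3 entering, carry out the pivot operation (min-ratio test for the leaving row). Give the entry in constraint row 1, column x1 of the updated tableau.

3/4

Ratio test on column x3 — row 1: 10/3 = 10/3; row 2: 9/4 = 9/4; row 3: 11/2 = 11/2. Minimum is 9/4 at row 2 (s_2 leaves); pivot element 4.
Divide row 2 by 4; eliminate column x3 from the other rows.
Row 1 update in column x1: 3 − 3·(3/4) = 3/4.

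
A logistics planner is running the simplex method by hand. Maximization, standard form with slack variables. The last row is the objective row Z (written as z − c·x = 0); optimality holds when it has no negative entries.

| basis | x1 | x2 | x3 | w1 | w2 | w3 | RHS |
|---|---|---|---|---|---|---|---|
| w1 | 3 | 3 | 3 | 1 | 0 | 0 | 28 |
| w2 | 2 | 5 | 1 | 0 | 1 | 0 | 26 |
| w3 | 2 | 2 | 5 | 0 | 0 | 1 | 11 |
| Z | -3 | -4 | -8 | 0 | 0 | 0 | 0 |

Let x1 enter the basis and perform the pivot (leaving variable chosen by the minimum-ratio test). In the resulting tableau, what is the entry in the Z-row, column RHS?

33/2

Ratio test on column x1 — row 1: 28/3 = 28/3; row 2: 26/2 = 13; row 3: 11/2 = 11/2. Minimum is 11/2 at row 3 (w3 leaves); pivot element 2.
Divide row 3 by 2; eliminate column x1 from the other rows.
Z-row update in column RHS: 0 − (-3)·(11/2) = 33/2.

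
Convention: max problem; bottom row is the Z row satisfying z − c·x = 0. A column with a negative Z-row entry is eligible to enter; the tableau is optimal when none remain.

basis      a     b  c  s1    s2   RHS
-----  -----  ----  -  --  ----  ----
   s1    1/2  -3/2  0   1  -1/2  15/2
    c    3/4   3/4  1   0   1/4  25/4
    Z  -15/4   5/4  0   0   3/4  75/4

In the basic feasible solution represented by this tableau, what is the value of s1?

15/2

s1 is basic (row 1); its value is the RHS of that row, 15/2.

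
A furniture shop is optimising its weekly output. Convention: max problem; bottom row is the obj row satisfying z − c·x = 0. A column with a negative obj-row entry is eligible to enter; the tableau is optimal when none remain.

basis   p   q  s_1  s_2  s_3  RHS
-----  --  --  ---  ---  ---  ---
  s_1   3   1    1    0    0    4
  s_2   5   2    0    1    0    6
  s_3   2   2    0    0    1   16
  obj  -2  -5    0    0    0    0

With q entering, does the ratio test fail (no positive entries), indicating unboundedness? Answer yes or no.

no

Column q has positive entries in row(s) 1, 2, 3, so the ratio test bounds it — not unbounded.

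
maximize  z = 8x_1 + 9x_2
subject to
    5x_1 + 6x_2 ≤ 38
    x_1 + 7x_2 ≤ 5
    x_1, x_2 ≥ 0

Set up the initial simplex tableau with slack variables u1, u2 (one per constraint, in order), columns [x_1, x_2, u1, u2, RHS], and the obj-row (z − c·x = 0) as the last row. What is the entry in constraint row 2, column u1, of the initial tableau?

0

Slack u1 belongs to constraint 1; its column is the unit vector e_1, so the entry in row 2 is 0.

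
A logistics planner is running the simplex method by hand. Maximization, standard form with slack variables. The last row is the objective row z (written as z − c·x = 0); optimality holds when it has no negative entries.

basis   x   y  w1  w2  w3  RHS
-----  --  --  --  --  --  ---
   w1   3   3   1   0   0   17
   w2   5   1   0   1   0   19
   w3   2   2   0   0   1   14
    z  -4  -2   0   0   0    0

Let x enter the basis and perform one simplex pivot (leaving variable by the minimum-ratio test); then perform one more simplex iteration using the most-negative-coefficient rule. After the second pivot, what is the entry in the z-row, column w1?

1/2

Ratio test on column x — row 1: 17/3 = 17/3; row 2: 19/5 = 19/5; row 3: 14/2 = 7. Minimum is 19/5 at row 2 (w2 leaves); pivot element 5.
Divide row 2 by 5; eliminate column x from the other rows.
Second iteration: most negative z-row entry is -6/5 in column y, so y enters.
Ratio test on column y — row 1: (28/5)/(12/5) = 7/3; row 2: (19/5)/(1/5) = 19; row 3: (32/5)/(8/5) = 4. Minimum is 7/3 at row 1 (w1 leaves); pivot element 12/5.
Divide row 1 by 12/5; eliminate column y from the other rows.
After both pivots, the entry at the z-row, column w1 is 1/2.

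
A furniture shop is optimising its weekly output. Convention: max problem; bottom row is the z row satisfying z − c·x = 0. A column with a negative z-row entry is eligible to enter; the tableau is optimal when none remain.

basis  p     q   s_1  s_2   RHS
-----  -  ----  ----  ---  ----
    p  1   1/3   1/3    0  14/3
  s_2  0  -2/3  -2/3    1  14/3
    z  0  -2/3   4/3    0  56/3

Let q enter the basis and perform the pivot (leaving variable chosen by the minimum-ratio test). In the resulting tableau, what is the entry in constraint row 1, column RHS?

Ratio test on column q — row 1: (14/3)/(1/3) = 14; row 2: entry -2/3 ≤ 0. Minimum is 14 at row 1 (p leaves); pivot element 1/3.
Divide row 1 by 1/3; eliminate column q from the other rows.
In the new row 1, the RHS entry is the old entry divided by the pivot: (14/3)/(1/3) = 14.

14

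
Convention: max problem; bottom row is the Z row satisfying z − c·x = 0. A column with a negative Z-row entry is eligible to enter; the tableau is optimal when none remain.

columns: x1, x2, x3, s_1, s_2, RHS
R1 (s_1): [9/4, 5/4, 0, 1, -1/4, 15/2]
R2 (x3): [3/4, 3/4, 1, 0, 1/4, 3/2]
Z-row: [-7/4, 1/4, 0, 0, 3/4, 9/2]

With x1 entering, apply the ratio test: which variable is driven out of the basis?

x3

Column x1 entries and ratios — s_1: (15/2)/(9/4) = 10/3; x3: (3/2)/(3/4) = 2.
Smallest ratio is 2 in the row of x3, so x3 leaves.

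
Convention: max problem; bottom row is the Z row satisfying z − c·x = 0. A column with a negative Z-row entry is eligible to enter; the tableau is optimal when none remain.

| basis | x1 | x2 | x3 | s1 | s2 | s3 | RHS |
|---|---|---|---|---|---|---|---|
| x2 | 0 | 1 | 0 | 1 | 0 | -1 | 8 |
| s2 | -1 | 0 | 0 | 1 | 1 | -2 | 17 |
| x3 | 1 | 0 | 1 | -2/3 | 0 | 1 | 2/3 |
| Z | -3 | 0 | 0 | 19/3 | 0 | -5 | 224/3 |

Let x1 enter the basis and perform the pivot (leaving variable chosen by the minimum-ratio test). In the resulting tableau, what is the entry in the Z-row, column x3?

3

Ratio test on column x1 — row 1: entry 0 ≤ 0; row 2: entry -1 ≤ 0; row 3: (2/3)/1 = 2/3. Minimum is 2/3 at row 3 (x3 leaves); pivot element 1.
Divide row 3 by 1; eliminate column x1 from the other rows.
Z-row update in column x3: 0 − (-3)·1 = 3.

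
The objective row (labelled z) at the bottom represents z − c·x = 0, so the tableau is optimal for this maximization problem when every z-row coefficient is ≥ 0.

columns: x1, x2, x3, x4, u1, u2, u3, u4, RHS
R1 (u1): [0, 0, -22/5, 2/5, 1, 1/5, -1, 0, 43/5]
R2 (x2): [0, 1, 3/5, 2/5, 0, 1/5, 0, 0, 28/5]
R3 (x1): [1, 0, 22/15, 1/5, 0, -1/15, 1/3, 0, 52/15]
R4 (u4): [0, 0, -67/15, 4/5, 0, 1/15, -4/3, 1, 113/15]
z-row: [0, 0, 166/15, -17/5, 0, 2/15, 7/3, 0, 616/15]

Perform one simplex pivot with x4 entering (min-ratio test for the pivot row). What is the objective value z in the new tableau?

877/12

Ratio test on column x4 — row 1: (43/5)/(2/5) = 43/2; row 2: (28/5)/(2/5) = 14; row 3: (52/15)/(1/5) = 52/3; row 4: (113/15)/(4/5) = 113/12. Minimum is 113/12 at row 4 (u4 leaves); pivot element 4/5.
Pivot on row 4; the z-row RHS becomes 616/15 − (-17/5)·(113/12) = 877/12.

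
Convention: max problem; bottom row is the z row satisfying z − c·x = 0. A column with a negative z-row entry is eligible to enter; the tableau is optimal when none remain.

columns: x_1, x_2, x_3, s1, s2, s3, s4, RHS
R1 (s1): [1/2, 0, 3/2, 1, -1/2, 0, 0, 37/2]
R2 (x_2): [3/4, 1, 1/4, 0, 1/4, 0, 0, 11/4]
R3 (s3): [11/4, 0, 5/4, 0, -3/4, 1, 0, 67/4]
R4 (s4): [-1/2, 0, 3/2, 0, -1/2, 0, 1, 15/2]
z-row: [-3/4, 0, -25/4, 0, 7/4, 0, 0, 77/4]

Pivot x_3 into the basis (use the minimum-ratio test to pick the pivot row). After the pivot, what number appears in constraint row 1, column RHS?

Ratio test on column x_3 — row 1: (37/2)/(3/2) = 37/3; row 2: (11/4)/(1/4) = 11; row 3: (67/4)/(5/4) = 67/5; row 4: (15/2)/(3/2) = 5. Minimum is 5 at row 4 (s4 leaves); pivot element 3/2.
Divide row 4 by 3/2; eliminate column x_3 from the other rows.
Row 1 update in column RHS: 37/2 − (3/2)·5 = 11.

11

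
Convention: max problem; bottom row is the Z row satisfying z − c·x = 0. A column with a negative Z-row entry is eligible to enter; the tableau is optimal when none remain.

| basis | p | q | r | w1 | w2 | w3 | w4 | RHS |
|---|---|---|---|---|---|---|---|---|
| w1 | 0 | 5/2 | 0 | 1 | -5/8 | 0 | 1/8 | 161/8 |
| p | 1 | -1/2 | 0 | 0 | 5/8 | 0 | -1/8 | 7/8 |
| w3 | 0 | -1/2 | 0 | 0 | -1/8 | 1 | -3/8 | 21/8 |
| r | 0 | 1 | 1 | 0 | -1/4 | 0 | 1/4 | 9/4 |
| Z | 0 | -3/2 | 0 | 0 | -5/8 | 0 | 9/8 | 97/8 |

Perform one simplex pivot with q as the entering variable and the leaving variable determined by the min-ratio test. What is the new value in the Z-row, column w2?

-1

Ratio test on column q — row 1: (161/8)/(5/2) = 161/20; row 2: entry -1/2 ≤ 0; row 3: entry -1/2 ≤ 0; row 4: (9/4)/1 = 9/4. Minimum is 9/4 at row 4 (r leaves); pivot element 1.
Divide row 4 by 1; eliminate column q from the other rows.
Z-row update in column w2: -5/8 − (-3/2)·(-1/4) = -1.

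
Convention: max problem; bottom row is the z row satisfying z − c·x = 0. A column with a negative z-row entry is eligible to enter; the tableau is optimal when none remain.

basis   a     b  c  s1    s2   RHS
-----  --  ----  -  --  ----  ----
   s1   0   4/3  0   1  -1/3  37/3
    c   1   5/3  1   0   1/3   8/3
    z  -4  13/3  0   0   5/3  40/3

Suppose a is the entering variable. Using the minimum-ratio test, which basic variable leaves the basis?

c

Column a entries and ratios — s1: 0 ≤ 0, skip; c: (8/3)/1 = 8/3.
Smallest ratio is 8/3 in the row of c, so c leaves.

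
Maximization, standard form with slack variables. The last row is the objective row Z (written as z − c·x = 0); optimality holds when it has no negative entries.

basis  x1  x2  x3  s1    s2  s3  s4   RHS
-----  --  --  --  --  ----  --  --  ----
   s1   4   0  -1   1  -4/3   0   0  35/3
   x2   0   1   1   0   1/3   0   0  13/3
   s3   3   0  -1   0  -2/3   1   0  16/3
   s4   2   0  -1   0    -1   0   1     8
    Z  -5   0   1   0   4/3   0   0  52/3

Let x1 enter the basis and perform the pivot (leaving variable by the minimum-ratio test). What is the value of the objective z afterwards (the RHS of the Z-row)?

236/9

Ratio test on column x1 — row 1: (35/3)/4 = 35/12; row 2: entry 0 ≤ 0; row 3: (16/3)/3 = 16/9; row 4: 8/2 = 4. Minimum is 16/9 at row 3 (s3 leaves); pivot element 3.
Pivot on row 3; the Z-row RHS becomes 52/3 − (-5)·(16/9) = 236/9.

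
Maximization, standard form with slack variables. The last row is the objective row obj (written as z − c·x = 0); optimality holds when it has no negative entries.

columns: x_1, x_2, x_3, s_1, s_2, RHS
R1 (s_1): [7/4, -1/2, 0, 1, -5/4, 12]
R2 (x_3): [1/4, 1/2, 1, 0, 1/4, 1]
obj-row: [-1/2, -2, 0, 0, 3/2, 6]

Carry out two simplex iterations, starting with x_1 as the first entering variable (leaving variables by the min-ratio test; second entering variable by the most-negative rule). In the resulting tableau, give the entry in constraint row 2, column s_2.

1/2

Ratio test on column x_1 — row 1: 12/(7/4) = 48/7; row 2: 1/(1/4) = 4. Minimum is 4 at row 2 (x_3 leaves); pivot element 1/4.
Divide row 2 by 1/4; eliminate column x_1 from the other rows.
Second iteration: most negative obj-row entry is -1 in column x_2, so x_2 enters.
Ratio test on column x_2 — row 1: entry -4 ≤ 0; row 2: 4/2 = 2. Minimum is 2 at row 2 (x_1 leaves); pivot element 2.
Divide row 2 by 2; eliminate column x_2 from the other rows.
After both pivots, the entry at constraint row 2, column s_2 is 1/2.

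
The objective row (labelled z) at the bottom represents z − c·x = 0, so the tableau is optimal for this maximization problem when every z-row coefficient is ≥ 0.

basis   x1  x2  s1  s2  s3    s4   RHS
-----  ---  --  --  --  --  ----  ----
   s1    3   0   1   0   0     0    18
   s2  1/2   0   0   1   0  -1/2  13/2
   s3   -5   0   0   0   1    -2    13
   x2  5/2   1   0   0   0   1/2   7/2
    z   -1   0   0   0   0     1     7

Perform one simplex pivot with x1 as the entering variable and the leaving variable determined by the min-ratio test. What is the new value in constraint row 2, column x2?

Ratio test on column x1 — row 1: 18/3 = 6; row 2: (13/2)/(1/2) = 13; row 3: entry -5 ≤ 0; row 4: (7/2)/(5/2) = 7/5. Minimum is 7/5 at row 4 (x2 leaves); pivot element 5/2.
Divide row 4 by 5/2; eliminate column x1 from the other rows.
Row 2 update in column x2: 0 − (1/2)·(2/5) = -1/5.

-1/5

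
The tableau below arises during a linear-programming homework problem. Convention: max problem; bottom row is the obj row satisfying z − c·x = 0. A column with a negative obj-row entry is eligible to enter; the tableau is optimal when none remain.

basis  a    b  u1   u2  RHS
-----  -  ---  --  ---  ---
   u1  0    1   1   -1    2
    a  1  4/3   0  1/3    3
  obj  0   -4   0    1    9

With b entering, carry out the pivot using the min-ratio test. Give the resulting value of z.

Ratio test on column b — row 1: 2/1 = 2; row 2: 3/(4/3) = 9/4. Minimum is 2 at row 1 (u1 leaves); pivot element 1.
Pivot on row 1; the obj-row RHS becomes 9 − (-4)·2 = 17.

17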